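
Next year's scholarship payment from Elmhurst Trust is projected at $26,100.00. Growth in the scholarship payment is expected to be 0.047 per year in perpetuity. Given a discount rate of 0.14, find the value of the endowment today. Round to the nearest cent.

$280645.16

Growing perpetuity: P = D₁ / (r − g) = $26,100.0000 / (0.14 − 0.047) = $280,645.16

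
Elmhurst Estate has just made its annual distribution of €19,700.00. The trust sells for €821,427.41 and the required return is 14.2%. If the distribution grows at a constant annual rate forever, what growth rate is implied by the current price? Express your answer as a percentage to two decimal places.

11.53%

P = D₀(1+g)/(r−g) ⇒ P(r−g) = D₀(1+g) ⇒ g(P+D₀) = P·r − D₀
g = (P·r − D₀)/(P + D₀) = (€821,427.41×0.142 − €19,700.00) / (€821,427.41 + €19,700.00) = 0.115253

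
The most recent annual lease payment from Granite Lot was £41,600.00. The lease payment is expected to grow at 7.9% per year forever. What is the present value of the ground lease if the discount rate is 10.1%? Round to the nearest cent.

£2040290.91

D₁ = D₀ × (1 + g) = £41,600.00 × 1.079 = £44,886.4000
Growing perpetuity: P = D₁ / (r − g) = £44,886.4000 / (0.101 − 0.079) = £2,040,290.91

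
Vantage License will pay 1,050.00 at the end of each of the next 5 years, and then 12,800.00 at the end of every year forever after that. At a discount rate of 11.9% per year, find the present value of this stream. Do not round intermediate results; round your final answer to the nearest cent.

PV of 5-year annuity: 1,050.00 × [1 − (1+0.119)^−5] / 0.119 = 3794.41049
Perpetuity value at year 5: 12,800.00 / 0.119 = 107563.02521
PV of perpetuity: 107563.02521 / (1+0.119)^5 = 61307.35443
Total PV = 3794.41049 + 61307.35443 = 65101.76492

65101.76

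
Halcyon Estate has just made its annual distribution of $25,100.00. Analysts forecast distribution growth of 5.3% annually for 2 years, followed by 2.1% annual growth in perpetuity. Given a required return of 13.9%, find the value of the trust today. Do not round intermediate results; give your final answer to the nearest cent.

$230278.43

D_1 = 26430.30000
D_2 = 27831.10590
Terminal value at year 2: TV = D_2×(1+g_2)/(r−g_2) = 28415.55912/0.118 = 240809.82308
P_0 = D_1/(1+r)^1 + D_2/(1+r)^2 + TV/(1+r)^2
    = 23204.82880 + 21452.75217 + 185620.84718 = 230278.42815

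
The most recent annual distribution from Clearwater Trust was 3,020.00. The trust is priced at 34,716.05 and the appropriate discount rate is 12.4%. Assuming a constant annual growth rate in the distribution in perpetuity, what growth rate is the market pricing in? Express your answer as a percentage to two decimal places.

3.40%

P = D₀(1+g)/(r−g) ⇒ P(r−g) = D₀(1+g) ⇒ g(P+D₀) = P·r − D₀
g = (P·r − D₀)/(P + D₀) = (34,716.05×0.124 − 3,020.00) / (34,716.05 + 3,020.00) = 0.034047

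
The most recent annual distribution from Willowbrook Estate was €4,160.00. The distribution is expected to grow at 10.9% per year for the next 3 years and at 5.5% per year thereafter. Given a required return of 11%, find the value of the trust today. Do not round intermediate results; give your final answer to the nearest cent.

D_1 = 4613.44000
D_2 = 5116.30496
D_3 = 5673.98220
Terminal value at year 3: TV = D_3×(1+g_2)/(r−g_2) = 5986.05122/0.055 = 108837.29494
P_0 = D_1/(1+r)^1 + D_2/(1+r)^2 + D_3/(1+r)^3 + TV/(1+r)^3
    = 4156.25225 + 4152.50788 + 4148.76688 + 79580.89202 = 92038.41904

€92038.42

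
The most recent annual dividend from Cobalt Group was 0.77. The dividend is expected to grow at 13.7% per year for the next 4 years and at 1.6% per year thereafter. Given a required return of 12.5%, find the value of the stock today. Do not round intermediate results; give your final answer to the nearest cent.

D_1 = 0.87549
D_2 = 0.99543
D_3 = 1.13181
D_4 = 1.28686
Terminal value at year 4: TV = D_4×(1+g_2)/(r−g_2) = 1.30745/0.109 = 11.99499
P_0 = D_1/(1+r)^1 + D_2/(1+r)^2 + D_3/(1+r)^3 + D_4/(1+r)^4 + TV/(1+r)^4
    = 0.77821 + 0.78651 + 0.79490 + 0.80338 + 7.48841 = 10.65143

10.65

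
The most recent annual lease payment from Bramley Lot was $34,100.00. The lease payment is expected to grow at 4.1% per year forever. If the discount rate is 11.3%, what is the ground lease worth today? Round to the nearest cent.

$493029.17

D₁ = D₀ × (1 + g) = $34,100.00 × 1.041 = $35,498.1000
Growing perpetuity: P = D₁ / (r − g) = $35,498.1000 / (0.113 − 0.041) = $493,029.17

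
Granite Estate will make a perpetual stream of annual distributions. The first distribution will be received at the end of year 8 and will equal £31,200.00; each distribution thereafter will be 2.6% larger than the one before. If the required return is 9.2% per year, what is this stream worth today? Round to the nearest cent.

£255300.81

Value at end of year 7: C₁ / (r − g) = £31,200.00 / (0.092 − 0.026) = £472,727.2727
Discount to today: PV = £472,727.2727 / (1 + 0.092)^7 = £472,727.2727 / 1.851648 = £255,300.81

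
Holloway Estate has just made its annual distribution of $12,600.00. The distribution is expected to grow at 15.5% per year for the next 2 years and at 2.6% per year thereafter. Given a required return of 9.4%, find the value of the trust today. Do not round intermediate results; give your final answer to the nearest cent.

$239250.44

D_1 = 14553.00000
D_2 = 16808.71500
Terminal value at year 2: TV = D_2×(1+g_2)/(r−g_2) = 17245.74159/0.068 = 253613.84691
P_0 = D_1/(1+r)^1 + D_2/(1+r)^2 + TV/(1+r)^2
    = 13302.55941 + 14044.29262 + 211903.59156 = 239250.44360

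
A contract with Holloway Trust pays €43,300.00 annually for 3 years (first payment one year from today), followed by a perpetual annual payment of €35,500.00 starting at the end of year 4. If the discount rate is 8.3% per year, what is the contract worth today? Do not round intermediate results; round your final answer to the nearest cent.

€447703.88

PV of 3-year annuity: €43,300.00 × [1 − (1+0.083)^−3] / 0.083 = 110987.00114
Perpetuity value at year 3: €35,500.00 / 0.083 = 427710.84337
PV of perpetuity: 427710.84337 / (1+0.083)^3 = 336716.88170
Total PV = 110987.00114 + 336716.88170 = 447703.88284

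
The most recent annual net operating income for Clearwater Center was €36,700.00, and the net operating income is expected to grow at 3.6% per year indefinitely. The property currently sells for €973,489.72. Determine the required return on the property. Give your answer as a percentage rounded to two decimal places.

7.51%

D₁ = €36,700.00 × 1.036 = €38,021.2000
P = D₁/(r − g) ⇒ r = D₁/P + g = €38,021.2000/€973,489.72 + 0.036 = 0.039057 + 0.036 = 0.075057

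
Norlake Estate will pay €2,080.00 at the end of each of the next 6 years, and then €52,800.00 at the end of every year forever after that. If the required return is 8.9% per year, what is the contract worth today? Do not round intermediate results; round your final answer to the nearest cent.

PV of 6-year annuity: €2,080.00 × [1 − (1+0.089)^−6] / 0.089 = 9358.59548
Perpetuity value at year 6: €52,800.00 / 0.089 = 593258.42697
PV of perpetuity: 593258.42697 / (1+0.089)^6 = 355694.08024
Total PV = 9358.59548 + 355694.08024 = 365052.67572

€365052.68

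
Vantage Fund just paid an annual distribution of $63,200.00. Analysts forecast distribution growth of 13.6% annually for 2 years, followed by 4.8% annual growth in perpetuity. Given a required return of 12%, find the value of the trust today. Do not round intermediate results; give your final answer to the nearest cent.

D_1 = 71795.20000
D_2 = 81559.34720
Terminal value at year 2: TV = D_2×(1+g_2)/(r−g_2) = 85474.19587/0.072 = 1187141.60924
P_0 = D_1/(1+r)^1 + D_2/(1+r)^2 + TV/(1+r)^2
    = 64102.85714 + 65018.61224 + 946382.02268 = 1075503.49206

$1075503.49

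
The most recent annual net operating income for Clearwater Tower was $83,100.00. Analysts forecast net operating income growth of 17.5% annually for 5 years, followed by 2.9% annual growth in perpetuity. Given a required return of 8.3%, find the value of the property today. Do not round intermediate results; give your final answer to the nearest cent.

D_1 = 97642.50000
D_2 = 114729.93750
D_3 = 134807.67656
D_4 = 158399.01996
D_5 = 186118.84845
Terminal value at year 5: TV = D_5×(1+g_2)/(r−g_2) = 191516.29506/0.054 = 3546598.05665
P_0 = D_1/(1+r)^1 + D_2/(1+r)^2 + D_3/(1+r)^3 + D_4/(1+r)^4 + D_5/(1+r)^5 + TV/(1+r)^5
    = 90159.27978 + 97818.23983 + 106127.82253 + 115143.29776 + 124924.63054 + 2380508.23746 = 2914681.50790

$2914681.51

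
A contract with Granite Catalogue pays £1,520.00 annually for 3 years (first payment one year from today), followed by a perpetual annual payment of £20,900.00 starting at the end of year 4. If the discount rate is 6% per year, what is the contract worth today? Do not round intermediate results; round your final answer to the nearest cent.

£296530.36

PV of 3-year annuity: £1,520.00 × [1 − (1+0.06)^−3] / 0.06 = 4062.97816
Perpetuity value at year 3: £20,900.00 / 0.06 = 348333.33333
PV of perpetuity: 348333.33333 / (1+0.06)^3 = 292467.38359
Total PV = 4062.97816 + 292467.38359 = 296530.36175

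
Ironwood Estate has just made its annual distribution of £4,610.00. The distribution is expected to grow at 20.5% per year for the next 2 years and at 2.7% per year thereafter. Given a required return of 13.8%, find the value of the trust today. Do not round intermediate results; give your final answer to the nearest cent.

£57873.35

D_1 = 5555.05000
D_2 = 6693.83525
Terminal value at year 2: TV = D_2×(1+g_2)/(r−g_2) = 6874.56880/0.111 = 61933.05227
P_0 = D_1/(1+r)^1 + D_2/(1+r)^2 + TV/(1+r)^2
    = 4881.41476 + 5168.80913 + 47823.12591 = 57873.34980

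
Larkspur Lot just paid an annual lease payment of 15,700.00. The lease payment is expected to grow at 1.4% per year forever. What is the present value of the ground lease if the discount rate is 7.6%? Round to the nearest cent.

D₁ = D₀ × (1 + g) = 15,700.00 × 1.014 = 15,919.8000
Growing perpetuity: P = D₁ / (r − g) = 15,919.8000 / (0.076 − 0.014) = 256,770.97

256770.97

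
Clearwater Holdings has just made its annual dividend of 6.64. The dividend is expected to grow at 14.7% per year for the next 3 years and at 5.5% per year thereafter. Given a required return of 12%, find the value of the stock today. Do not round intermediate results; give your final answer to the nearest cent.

D_1 = 7.61608
D_2 = 8.73564
D_3 = 10.01978
Terminal value at year 3: TV = D_3×(1+g_2)/(r−g_2) = 10.57087/0.065 = 162.62879
P_0 = D_1/(1+r)^1 + D_2/(1+r)^2 + D_3/(1+r)^3 + TV/(1+r)^3
    = 6.80007 + 6.96400 + 7.13188 + 115.75596 = 136.65192

136.65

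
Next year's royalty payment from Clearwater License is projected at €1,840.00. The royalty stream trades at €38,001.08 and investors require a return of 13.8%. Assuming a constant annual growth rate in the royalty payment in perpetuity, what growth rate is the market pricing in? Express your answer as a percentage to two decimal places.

8.96%

P = D₁/(r−g) ⇒ g = r − D₁/P = 0.138 − €1,840.00/€38,001.08 = 0.089580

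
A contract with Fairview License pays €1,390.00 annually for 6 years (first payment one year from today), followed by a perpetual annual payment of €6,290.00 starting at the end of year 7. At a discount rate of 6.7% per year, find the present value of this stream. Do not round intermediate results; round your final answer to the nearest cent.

PV of 6-year annuity: €1,390.00 × [1 − (1+0.067)^−6] / 0.067 = 6687.29941
Perpetuity value at year 6: €6,290.00 / 0.067 = 93880.59701
PV of perpetuity: 93880.59701 / (1+0.067)^6 = 63619.36444
Total PV = 6687.29941 + 63619.36444 = 70306.66385

€70306.66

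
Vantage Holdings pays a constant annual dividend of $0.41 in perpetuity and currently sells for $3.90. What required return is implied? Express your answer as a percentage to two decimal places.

P = C/r ⇒ r = C/P = $0.41/$3.90 = 0.105128

10.51%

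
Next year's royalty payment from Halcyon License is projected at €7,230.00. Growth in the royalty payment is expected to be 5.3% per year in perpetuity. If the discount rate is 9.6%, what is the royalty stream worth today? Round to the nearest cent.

€168139.53

Growing perpetuity: P = D₁ / (r − g) = €7,230.0000 / (0.096 − 0.053) = €168,139.53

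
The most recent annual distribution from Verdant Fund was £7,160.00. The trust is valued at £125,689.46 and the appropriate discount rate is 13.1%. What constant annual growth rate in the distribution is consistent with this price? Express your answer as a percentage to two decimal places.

P = D₀(1+g)/(r−g) ⇒ P(r−g) = D₀(1+g) ⇒ g(P+D₀) = P·r − D₀
g = (P·r − D₀)/(P + D₀) = (£125,689.46×0.131 − £7,160.00) / (£125,689.46 + £7,160.00) = 0.070044

7.00%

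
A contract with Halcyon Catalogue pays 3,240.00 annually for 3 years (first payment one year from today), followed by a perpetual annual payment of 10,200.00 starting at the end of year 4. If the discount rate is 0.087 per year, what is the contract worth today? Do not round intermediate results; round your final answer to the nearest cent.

PV of 3-year annuity: 3,240.00 × [1 − (1+0.087)^−3] / 0.087 = 8245.44379
Perpetuity value at year 3: 10,200.00 / 0.087 = 117241.37931
PV of perpetuity: 117241.37931 / (1+0.087)^3 = 91283.50071
Total PV = 8245.44379 + 91283.50071 = 99528.94450

99528.94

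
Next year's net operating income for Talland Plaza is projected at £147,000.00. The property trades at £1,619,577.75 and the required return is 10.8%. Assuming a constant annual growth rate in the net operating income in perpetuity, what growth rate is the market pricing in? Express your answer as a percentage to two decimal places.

1.72%

P = D₁/(r−g) ⇒ g = r − D₁/P = 0.108 − £147,000.00/£1,619,577.75 = 0.017236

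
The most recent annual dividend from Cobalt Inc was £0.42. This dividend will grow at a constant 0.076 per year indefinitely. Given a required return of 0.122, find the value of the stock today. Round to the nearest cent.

£9.82

D₁ = D₀ × (1 + g) = £0.42 × 1.076 = £0.4519
Growing perpetuity: P = D₁ / (r − g) = £0.4519 / (0.122 − 0.076) = £9.82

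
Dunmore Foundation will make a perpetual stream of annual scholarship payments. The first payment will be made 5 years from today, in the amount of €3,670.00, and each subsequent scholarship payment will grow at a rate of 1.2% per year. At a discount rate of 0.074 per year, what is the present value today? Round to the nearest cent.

Value at end of year 4: C₁ / (r − g) = €3,670.00 / (0.074 − 0.012) = €59,193.5484
Discount to today: PV = €59,193.5484 / (1 + 0.074)^4 = €59,193.5484 / 1.330507 = €44,489.47

€44489.47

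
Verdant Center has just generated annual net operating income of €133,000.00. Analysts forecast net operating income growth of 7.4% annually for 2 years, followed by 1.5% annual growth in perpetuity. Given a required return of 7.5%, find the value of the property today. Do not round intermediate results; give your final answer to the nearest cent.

D_1 = 142842.00000
D_2 = 153412.30800
Terminal value at year 2: TV = D_2×(1+g_2)/(r−g_2) = 155713.49262/0.06 = 2595224.87700
P_0 = D_1/(1+r)^1 + D_2/(1+r)^2 + TV/(1+r)^2
    = 132876.27907 + 132752.67323 + 2245732.72212 = 2511361.67442

€2511361.67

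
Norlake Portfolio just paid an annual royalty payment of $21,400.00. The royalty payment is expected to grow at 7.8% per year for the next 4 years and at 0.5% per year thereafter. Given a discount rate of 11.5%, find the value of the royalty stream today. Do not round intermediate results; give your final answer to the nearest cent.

D_1 = 23069.20000
D_2 = 24868.59760
D_3 = 26808.34821
D_4 = 28899.39937
Terminal value at year 4: TV = D_4×(1+g_2)/(r−g_2) = 29043.89637/0.11 = 264035.42155
P_0 = D_1/(1+r)^1 + D_2/(1+r)^2 + D_3/(1+r)^3 + D_4/(1+r)^4 + TV/(1+r)^4
    = 20689.86547 + 20003.29594 + 19339.50944 + 18697.74994 + 170829.44259 = 249559.86339

$249559.86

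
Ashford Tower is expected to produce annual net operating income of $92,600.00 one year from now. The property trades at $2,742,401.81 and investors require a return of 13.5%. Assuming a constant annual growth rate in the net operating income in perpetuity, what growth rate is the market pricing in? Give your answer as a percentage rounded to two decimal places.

P = D₁/(r−g) ⇒ g = r − D₁/P = 0.135 − $92,600.00/$2,742,401.81 = 0.101234

10.12%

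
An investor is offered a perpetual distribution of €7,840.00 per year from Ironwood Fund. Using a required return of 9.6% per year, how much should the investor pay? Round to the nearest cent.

Level perpetuity: PV = C / r = €7,840.00 / 0.096 = €81,666.67

€81666.67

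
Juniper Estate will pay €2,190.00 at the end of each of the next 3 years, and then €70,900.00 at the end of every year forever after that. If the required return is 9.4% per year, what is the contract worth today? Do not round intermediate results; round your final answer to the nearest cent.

€581562.52

PV of 3-year annuity: €2,190.00 × [1 − (1+0.094)^−3] / 0.094 = 5504.25301
Perpetuity value at year 3: €70,900.00 / 0.094 = 754255.31915
PV of perpetuity: 754255.31915 / (1+0.094)^3 = 576058.26970
Total PV = 5504.25301 + 576058.26970 = 581562.52271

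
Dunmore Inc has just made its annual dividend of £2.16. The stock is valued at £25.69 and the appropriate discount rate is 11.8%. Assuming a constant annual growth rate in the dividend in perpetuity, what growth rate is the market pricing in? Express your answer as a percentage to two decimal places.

P = D₀(1+g)/(r−g) ⇒ P(r−g) = D₀(1+g) ⇒ g(P+D₀) = P·r − D₀
g = (P·r − D₀)/(P + D₀) = (£25.69×0.118 − £2.16) / (£25.69 + £2.16) = 0.031290

3.13%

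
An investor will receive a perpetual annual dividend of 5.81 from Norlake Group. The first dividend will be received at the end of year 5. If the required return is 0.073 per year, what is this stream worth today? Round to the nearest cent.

Value at end of year 4: C / r = 5.81 / 0.073 = 79.5890
Discount to today: PV = 79.5890 / (1 + 0.073)^4 = 79.5890 / 1.325558 = 60.04

60.04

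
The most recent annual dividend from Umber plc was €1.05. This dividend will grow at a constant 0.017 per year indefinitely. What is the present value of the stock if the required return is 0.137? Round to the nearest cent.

€8.90

D₁ = D₀ × (1 + g) = €1.05 × 1.017 = €1.0679
Growing perpetuity: P = D₁ / (r − g) = €1.0679 / (0.137 − 0.017) = €8.90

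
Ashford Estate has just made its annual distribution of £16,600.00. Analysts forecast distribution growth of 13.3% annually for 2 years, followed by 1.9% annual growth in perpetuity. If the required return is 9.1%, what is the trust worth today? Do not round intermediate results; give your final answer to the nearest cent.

£288514.60

D_1 = 18807.80000
D_2 = 21309.23740
Terminal value at year 2: TV = D_2×(1+g_2)/(r−g_2) = 21714.11291/0.072 = 301584.90154
P_0 = D_1/(1+r)^1 + D_2/(1+r)^2 + TV/(1+r)^2
    = 17239.04675 + 17902.69474 + 253372.86030 = 288514.60179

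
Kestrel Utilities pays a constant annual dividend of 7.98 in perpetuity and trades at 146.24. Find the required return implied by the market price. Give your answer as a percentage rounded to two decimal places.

5.46%

P = C/r ⇒ r = C/P = 7.98/146.24 = 0.054568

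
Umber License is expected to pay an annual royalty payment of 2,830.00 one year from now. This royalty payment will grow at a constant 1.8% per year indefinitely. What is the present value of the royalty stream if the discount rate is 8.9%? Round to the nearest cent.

39859.15

Growing perpetuity: P = D₁ / (r − g) = 2,830.0000 / (0.089 − 0.018) = 39,859.15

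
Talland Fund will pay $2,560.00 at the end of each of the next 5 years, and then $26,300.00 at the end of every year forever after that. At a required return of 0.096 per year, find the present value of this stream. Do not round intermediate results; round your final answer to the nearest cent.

PV of 5-year annuity: $2,560.00 × [1 − (1+0.096)^−5] / 0.096 = 9804.39967
Perpetuity value at year 5: $26,300.00 / 0.096 = 273958.33333
PV of perpetuity: 273958.33333 / (1+0.096)^5 = 173233.44606
Total PV = 9804.39967 + 173233.44606 = 183037.84573

$183037.85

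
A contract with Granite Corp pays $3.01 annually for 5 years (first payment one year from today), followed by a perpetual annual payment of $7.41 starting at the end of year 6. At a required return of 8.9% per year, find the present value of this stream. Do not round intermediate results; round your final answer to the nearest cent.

$66.10

PV of 5-year annuity: $3.01 × [1 − (1+0.089)^−5] / 0.089 = 11.73829
Perpetuity value at year 5: $7.41 / 0.089 = 83.25843
PV of perpetuity: 83.25843 / (1+0.089)^5 = 54.36117
Total PV = 11.73829 + 54.36117 = 66.09946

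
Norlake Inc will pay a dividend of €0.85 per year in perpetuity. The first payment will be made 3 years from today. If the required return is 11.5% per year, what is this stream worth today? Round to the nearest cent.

€5.95

Value at end of year 2: C / r = €0.85 / 0.115 = €7.3913
Discount to today: PV = €7.3913 / (1 + 0.115)^2 = €7.3913 / 1.243225 = €5.95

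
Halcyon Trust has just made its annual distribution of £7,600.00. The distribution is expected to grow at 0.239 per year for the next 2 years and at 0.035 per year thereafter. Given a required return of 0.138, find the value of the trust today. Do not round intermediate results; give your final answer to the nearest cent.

D_1 = 9416.40000
D_2 = 11666.91960
Terminal value at year 2: TV = D_2×(1+g_2)/(r−g_2) = 12075.26179/0.103 = 117235.55132
P_0 = D_1/(1+r)^1 + D_2/(1+r)^2 + TV/(1+r)^2
    = 8274.51670 + 9008.89823 + 90526.30746 = 107809.72239

£107809.72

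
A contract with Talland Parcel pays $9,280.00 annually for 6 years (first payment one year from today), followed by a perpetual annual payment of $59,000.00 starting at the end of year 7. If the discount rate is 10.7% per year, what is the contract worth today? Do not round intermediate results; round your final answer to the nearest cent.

PV of 6-year annuity: $9,280.00 × [1 − (1+0.107)^−6] / 0.107 = 39601.03018
Perpetuity value at year 6: $59,000.00 / 0.107 = 551401.86916
PV of perpetuity: 551401.86916 / (1+0.107)^6 = 299628.07816
Total PV = 39601.03018 + 299628.07816 = 339229.10833

$339229.11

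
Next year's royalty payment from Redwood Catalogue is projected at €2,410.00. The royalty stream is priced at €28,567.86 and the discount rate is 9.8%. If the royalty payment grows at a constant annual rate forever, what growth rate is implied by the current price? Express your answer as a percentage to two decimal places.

1.36%

P = D₁/(r−g) ⇒ g = r − D₁/P = 0.098 − €2,410.00/€28,567.86 = 0.013639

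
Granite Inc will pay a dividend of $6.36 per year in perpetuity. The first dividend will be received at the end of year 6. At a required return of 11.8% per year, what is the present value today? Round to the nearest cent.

Value at end of year 5: C / r = $6.36 / 0.118 = $53.8983
Discount to today: PV = $53.8983 / (1 + 0.118)^5 = $53.8983 / 1.746663 = $30.86

$30.86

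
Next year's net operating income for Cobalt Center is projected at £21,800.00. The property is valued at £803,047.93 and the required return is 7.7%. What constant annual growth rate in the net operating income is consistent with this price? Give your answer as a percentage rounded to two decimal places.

4.99%

P = D₁/(r−g) ⇒ g = r − D₁/P = 0.077 − £21,800.00/£803,047.93 = 0.049853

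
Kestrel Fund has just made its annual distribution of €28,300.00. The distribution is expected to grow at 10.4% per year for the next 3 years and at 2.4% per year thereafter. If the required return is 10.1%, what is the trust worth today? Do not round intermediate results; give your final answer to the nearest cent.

D_1 = 31243.20000
D_2 = 34492.49280
D_3 = 38079.71205
Terminal value at year 3: TV = D_3×(1+g_2)/(r−g_2) = 38993.62514/0.077 = 506410.71611
P_0 = D_1/(1+r)^1 + D_2/(1+r)^2 + D_3/(1+r)^3 + TV/(1+r)^3
    = 28377.11172 + 28454.43355 + 28531.96606 + 379438.09414 = 464801.60547

€464801.61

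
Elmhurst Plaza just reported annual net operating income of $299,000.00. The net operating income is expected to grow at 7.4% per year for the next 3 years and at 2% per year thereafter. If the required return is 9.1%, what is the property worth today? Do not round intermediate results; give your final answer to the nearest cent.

D_1 = 321126.00000
D_2 = 344889.32400
D_3 = 370411.13398
Terminal value at year 3: TV = D_3×(1+g_2)/(r−g_2) = 377819.35666/0.071 = 5321399.38951
P_0 = D_1/(1+r)^1 + D_2/(1+r)^2 + D_3/(1+r)^3 + TV/(1+r)^3
    = 294340.97159 + 289754.54031 + 285239.57497 + 4097807.97851 = 4967143.06539

$4967143.07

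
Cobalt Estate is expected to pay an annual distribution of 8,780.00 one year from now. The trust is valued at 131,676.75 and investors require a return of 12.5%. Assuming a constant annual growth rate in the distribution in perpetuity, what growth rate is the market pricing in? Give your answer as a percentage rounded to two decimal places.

5.83%

P = D₁/(r−g) ⇒ g = r − D₁/P = 0.125 − 8,780.00/131,676.75 = 0.058322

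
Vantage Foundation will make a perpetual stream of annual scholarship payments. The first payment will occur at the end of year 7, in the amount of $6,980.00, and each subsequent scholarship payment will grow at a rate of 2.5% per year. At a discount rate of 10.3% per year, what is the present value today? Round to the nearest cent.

$49694.43

Value at end of year 6: C₁ / (r − g) = $6,980.00 / (0.103 − 0.025) = $89,487.1795
Discount to today: PV = $89,487.1795 / (1 + 0.103)^6 = $89,487.1795 / 1.800749 = $49,694.43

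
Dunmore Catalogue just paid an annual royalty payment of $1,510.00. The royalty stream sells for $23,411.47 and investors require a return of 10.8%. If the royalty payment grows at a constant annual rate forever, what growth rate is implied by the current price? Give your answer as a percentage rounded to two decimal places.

4.09%

P = D₀(1+g)/(r−g) ⇒ P(r−g) = D₀(1+g) ⇒ g(P+D₀) = P·r − D₀
g = (P·r − D₀)/(P + D₀) = ($23,411.47×0.108 − $1,510.00) / ($23,411.47 + $1,510.00) = 0.040866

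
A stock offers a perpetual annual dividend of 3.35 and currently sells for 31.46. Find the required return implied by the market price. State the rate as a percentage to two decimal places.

P = C/r ⇒ r = C/P = 3.35/31.46 = 0.106484

10.65%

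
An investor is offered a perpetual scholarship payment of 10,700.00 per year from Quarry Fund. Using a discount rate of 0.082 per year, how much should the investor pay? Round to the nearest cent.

Level perpetuity: PV = C / r = 10,700.00 / 0.082 = 130,487.80

130487.80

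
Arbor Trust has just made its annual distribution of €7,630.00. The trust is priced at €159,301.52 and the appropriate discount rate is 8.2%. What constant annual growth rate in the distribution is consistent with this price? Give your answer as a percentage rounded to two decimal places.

3.25%

P = D₀(1+g)/(r−g) ⇒ P(r−g) = D₀(1+g) ⇒ g(P+D₀) = P·r − D₀
g = (P·r − D₀)/(P + D₀) = (€159,301.52×0.082 − €7,630.00) / (€159,301.52 + €7,630.00) = 0.032545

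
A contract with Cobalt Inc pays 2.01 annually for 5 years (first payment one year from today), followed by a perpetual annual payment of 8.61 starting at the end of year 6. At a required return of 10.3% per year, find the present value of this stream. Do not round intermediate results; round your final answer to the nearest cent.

PV of 5-year annuity: 2.01 × [1 − (1+0.103)^−5] / 0.103 = 7.56144
Perpetuity value at year 5: 8.61 / 0.103 = 83.59223
PV of perpetuity: 83.59223 / (1+0.103)^5 = 51.20217
Total PV = 7.56144 + 51.20217 = 58.76361

58.76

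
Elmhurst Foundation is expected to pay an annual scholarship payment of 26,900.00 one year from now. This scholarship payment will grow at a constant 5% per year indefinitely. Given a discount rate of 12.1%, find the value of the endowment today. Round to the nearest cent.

378873.24

Growing perpetuity: P = D₁ / (r − g) = 26,900.0000 / (0.121 − 0.05) = 378,873.24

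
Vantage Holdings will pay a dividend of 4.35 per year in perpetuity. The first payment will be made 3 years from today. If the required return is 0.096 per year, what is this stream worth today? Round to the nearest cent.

37.72

Value at end of year 2: C / r = 4.35 / 0.096 = 45.3125
Discount to today: PV = 45.3125 / (1 + 0.096)^2 = 45.3125 / 1.201216 = 37.72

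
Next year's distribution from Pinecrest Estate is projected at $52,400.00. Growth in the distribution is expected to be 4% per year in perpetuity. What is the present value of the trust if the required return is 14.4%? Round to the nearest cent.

Growing perpetuity: P = D₁ / (r − g) = $52,400.0000 / (0.144 − 0.04) = $503,846.15

$503846.15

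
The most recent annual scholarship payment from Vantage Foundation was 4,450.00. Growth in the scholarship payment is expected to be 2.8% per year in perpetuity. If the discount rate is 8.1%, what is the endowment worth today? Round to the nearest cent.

D₁ = D₀ × (1 + g) = 4,450.00 × 1.028 = 4,574.6000
Growing perpetuity: P = D₁ / (r − g) = 4,574.6000 / (0.081 − 0.028) = 86,313.21

86313.21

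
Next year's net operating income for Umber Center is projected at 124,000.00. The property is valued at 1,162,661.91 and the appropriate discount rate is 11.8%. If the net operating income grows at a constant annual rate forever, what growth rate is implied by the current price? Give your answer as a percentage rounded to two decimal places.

1.13%

P = D₁/(r−g) ⇒ g = r − D₁/P = 0.118 − 124,000.00/1,162,661.91 = 0.011348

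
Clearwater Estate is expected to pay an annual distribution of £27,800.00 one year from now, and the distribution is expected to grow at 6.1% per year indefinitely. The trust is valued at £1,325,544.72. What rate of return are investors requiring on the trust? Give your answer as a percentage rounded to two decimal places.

8.20%

P = D₁/(r − g) ⇒ r = D₁/P + g = £27,800.0000/£1,325,544.72 + 0.061 = 0.020973 + 0.061 = 0.081973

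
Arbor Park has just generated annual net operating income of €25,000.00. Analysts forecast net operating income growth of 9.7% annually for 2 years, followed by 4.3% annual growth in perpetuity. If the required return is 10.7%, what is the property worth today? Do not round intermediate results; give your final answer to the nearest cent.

D_1 = 27425.00000
D_2 = 30085.22500
Terminal value at year 2: TV = D_2×(1+g_2)/(r−g_2) = 31378.88967/0.064 = 490295.15117
P_0 = D_1/(1+r)^1 + D_2/(1+r)^2 + TV/(1+r)^2
    = 24774.16441 + 24550.36889 + 400094.29293 = 449418.82622

€449418.83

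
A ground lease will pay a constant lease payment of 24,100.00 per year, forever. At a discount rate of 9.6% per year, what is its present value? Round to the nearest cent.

Level perpetuity: PV = C / r = 24,100.00 / 0.096 = 251,041.67

251041.67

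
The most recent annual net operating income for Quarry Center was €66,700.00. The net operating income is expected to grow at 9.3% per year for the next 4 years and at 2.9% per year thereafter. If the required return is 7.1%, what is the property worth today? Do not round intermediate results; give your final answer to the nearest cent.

D_1 = 72903.10000
D_2 = 79683.08830
D_3 = 87093.61551
D_4 = 95193.32175
Terminal value at year 4: TV = D_4×(1+g_2)/(r−g_2) = 97953.92809/0.042 = 2332236.38299
P_0 = D_1/(1+r)^1 + D_2/(1+r)^2 + D_3/(1+r)^3 + D_4/(1+r)^4 + TV/(1+r)^4
    = 68070.12138 + 69468.38718 + 70895.37553 + 72351.67642 + 1772616.07238 = 2053401.63290

€2053401.63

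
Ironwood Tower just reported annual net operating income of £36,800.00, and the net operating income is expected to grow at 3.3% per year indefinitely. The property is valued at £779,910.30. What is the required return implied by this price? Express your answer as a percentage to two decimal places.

D₁ = £36,800.00 × 1.033 = £38,014.4000
P = D₁/(r − g) ⇒ r = D₁/P + g = £38,014.4000/£779,910.30 + 0.033 = 0.048742 + 0.033 = 0.081742

8.17%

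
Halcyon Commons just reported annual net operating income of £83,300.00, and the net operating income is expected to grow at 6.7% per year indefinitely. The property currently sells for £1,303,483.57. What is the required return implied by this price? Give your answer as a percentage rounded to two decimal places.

13.52%

D₁ = £83,300.00 × 1.067 = £88,881.1000
P = D₁/(r − g) ⇒ r = D₁/P + g = £88,881.1000/£1,303,483.57 + 0.067 = 0.068187 + 0.067 = 0.135187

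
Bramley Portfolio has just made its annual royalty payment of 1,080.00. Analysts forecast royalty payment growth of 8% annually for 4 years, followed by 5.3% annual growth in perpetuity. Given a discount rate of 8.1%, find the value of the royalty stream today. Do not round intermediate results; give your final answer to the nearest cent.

44775.65

D_1 = 1166.40000
D_2 = 1259.71200
D_3 = 1360.48896
D_4 = 1469.32808
Terminal value at year 4: TV = D_4×(1+g_2)/(r−g_2) = 1547.20246/0.028 = 55257.23089
P_0 = D_1/(1+r)^1 + D_2/(1+r)^2 + D_3/(1+r)^3 + D_4/(1+r)^4 + TV/(1+r)^4
    = 1079.00093 + 1078.00277 + 1077.00555 + 1076.00924 + 40465.63328 = 44775.65177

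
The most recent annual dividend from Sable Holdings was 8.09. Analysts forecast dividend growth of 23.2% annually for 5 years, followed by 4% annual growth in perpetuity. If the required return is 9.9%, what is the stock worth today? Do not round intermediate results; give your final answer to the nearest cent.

310.19

D_1 = 9.96688
D_2 = 12.27920
D_3 = 15.12797
D_4 = 18.63766
D_5 = 22.96160
Terminal value at year 5: TV = D_5×(1+g_2)/(r−g_2) = 23.88006/0.059 = 404.74677
P_0 = D_1/(1+r)^1 + D_2/(1+r)^2 + D_3/(1+r)^3 + D_4/(1+r)^4 + D_5/(1+r)^5 + TV/(1+r)^5
    = 9.06904 + 10.16657 + 11.39692 + 12.77617 + 14.32233 + 252.46137 = 310.19240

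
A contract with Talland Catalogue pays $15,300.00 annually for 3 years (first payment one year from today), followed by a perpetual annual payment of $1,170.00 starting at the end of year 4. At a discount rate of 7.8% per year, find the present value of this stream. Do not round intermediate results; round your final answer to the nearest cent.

PV of 3-year annuity: $15,300.00 × [1 − (1+0.078)^−3] / 0.078 = 39572.31139
Perpetuity value at year 3: $1,170.00 / 0.078 = 15000.00000
PV of perpetuity: 15000.00000 / (1+0.078)^3 = 11973.88207
Total PV = 39572.31139 + 11973.88207 = 51546.19346

$51546.19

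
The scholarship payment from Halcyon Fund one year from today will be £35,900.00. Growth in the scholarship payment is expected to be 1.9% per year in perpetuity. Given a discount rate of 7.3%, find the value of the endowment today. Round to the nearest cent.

Growing perpetuity: P = D₁ / (r − g) = £35,900.0000 / (0.073 − 0.019) = £664,814.81

£664814.81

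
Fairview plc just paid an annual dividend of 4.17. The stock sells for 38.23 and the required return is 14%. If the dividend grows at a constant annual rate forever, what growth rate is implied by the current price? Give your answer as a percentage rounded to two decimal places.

2.79%

P = D₀(1+g)/(r−g) ⇒ P(r−g) = D₀(1+g) ⇒ g(P+D₀) = P·r − D₀
g = (P·r − D₀)/(P + D₀) = (38.23×0.14 − 4.17) / (38.23 + 4.17) = 0.027882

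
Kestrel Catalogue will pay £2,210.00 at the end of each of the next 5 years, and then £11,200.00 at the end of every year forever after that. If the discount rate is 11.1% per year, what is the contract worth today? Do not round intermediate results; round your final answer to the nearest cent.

PV of 5-year annuity: £2,210.00 × [1 − (1+0.111)^−5] / 0.111 = 8147.42714
Perpetuity value at year 5: £11,200.00 / 0.111 = 100900.90090
PV of perpetuity: 100900.90090 / (1+0.111)^5 = 59610.77240
Total PV = 8147.42714 + 59610.77240 = 67758.19954

£67758.20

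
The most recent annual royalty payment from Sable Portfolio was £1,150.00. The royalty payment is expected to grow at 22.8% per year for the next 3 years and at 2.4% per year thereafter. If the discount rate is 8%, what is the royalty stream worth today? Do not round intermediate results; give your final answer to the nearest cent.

D_1 = 1412.20000
D_2 = 1734.18160
D_3 = 2129.57500
Terminal value at year 3: TV = D_3×(1+g_2)/(r−g_2) = 2180.68480/0.056 = 38940.80009
P_0 = D_1/(1+r)^1 + D_2/(1+r)^2 + D_3/(1+r)^3 + TV/(1+r)^3
    = 1307.59259 + 1486.78121 + 1690.52530 + 30912.46260 = 35397.36170

£35397.36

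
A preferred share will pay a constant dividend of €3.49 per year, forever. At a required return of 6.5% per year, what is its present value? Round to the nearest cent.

€53.69

Level perpetuity: PV = C / r = €3.49 / 0.065 = €53.69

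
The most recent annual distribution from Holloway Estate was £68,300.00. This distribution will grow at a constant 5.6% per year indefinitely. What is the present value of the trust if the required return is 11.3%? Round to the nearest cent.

D₁ = D₀ × (1 + g) = £68,300.00 × 1.056 = £72,124.8000
Growing perpetuity: P = D₁ / (r − g) = £72,124.8000 / (0.113 − 0.056) = £1,265,347.37

£1265347.37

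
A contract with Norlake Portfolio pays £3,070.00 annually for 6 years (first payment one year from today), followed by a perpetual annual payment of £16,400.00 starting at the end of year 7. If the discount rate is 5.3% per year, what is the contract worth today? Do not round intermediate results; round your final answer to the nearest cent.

PV of 6-year annuity: £3,070.00 × [1 − (1+0.053)^−6] / 0.053 = 15433.98553
Perpetuity value at year 6: £16,400.00 / 0.053 = 309433.96226
PV of perpetuity: 309433.96226 / (1+0.053)^6 = 226985.30991
Total PV = 15433.98553 + 226985.30991 = 242419.29544

£242419.30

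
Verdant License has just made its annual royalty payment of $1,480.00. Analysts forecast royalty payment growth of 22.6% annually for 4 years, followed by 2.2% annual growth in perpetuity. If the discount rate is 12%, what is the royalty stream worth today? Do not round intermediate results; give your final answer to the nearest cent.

D_1 = 1814.48000
D_2 = 2224.55248
D_3 = 2727.30134
D_4 = 3343.67144
Terminal value at year 4: TV = D_4×(1+g_2)/(r−g_2) = 3417.23222/0.098 = 34869.71648
P_0 = D_1/(1+r)^1 + D_2/(1+r)^2 + D_3/(1+r)^3 + D_4/(1+r)^4 + TV/(1+r)^4
    = 1620.07143 + 1773.39962 + 1941.23922 + 2124.96365 + 22160.33521 = 29620.00913

$29620.01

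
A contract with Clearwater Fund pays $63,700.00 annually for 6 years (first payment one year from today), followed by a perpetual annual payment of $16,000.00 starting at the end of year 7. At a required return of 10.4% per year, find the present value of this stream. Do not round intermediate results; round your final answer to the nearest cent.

$359179.35

PV of 6-year annuity: $63,700.00 × [1 − (1+0.104)^−6] / 0.104 = 274208.05838
Perpetuity value at year 6: $16,000.00 / 0.104 = 153846.15385
PV of perpetuity: 153846.15385 / (1+0.104)^6 = 84971.28832
Total PV = 274208.05838 + 84971.28832 = 359179.34670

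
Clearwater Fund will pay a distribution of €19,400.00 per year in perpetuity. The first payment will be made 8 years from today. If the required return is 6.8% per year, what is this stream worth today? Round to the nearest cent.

€180008.93

Value at end of year 7: C / r = €19,400.00 / 0.068 = €285,294.1176
Discount to today: PV = €285,294.1176 / (1 + 0.068)^7 = €285,294.1176 / 1.584889 = €180,008.93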